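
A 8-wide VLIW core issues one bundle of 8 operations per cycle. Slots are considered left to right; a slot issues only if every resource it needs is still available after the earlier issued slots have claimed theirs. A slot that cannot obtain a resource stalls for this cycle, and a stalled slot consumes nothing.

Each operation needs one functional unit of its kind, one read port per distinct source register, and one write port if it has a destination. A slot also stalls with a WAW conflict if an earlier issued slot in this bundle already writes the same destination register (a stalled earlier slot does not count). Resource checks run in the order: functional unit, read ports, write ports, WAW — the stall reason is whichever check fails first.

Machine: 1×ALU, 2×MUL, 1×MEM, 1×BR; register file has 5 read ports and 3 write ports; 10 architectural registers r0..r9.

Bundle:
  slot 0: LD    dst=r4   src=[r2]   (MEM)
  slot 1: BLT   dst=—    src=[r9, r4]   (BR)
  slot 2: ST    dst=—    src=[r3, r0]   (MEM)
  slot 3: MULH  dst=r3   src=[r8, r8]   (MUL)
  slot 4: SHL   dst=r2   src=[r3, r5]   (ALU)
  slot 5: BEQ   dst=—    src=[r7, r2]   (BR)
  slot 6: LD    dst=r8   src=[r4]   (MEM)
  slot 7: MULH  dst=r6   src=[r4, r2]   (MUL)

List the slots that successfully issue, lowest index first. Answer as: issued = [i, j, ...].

#0 MEM src=r2 dispatched  <A:1 Mu:2 Ld:0 B:1 rd:4 wr:2>
#1 BR src=r9,r4 dispatched  <A:1 Mu:2 Ld:0 B:0 rd:2 wr:2>
#2 MEM src=r3,r0 held:FU  <A:1 Mu:2 Ld:0 B:0 rd:2 wr:2>
#3 MUL src=r8,r8 dispatched  <A:1 Mu:1 Ld:0 B:0 rd:1 wr:1>
#4 ALU src=r3,r5 held:RD_PORT  <A:1 Mu:1 Ld:0 B:0 rd:1 wr:1>
#5 BR src=r7,r2 held:FU  <A:1 Mu:1 Ld:0 B:0 rd:1 wr:1>
#6 MEM src=r4 held:FU  <A:1 Mu:1 Ld:0 B:0 rd:1 wr:1>
#7 MUL src=r4,r2 held:RD_PORT  <A:1 Mu:1 Ld:0 B:0 rd:1 wr:1>

issued = [0, 1, 3]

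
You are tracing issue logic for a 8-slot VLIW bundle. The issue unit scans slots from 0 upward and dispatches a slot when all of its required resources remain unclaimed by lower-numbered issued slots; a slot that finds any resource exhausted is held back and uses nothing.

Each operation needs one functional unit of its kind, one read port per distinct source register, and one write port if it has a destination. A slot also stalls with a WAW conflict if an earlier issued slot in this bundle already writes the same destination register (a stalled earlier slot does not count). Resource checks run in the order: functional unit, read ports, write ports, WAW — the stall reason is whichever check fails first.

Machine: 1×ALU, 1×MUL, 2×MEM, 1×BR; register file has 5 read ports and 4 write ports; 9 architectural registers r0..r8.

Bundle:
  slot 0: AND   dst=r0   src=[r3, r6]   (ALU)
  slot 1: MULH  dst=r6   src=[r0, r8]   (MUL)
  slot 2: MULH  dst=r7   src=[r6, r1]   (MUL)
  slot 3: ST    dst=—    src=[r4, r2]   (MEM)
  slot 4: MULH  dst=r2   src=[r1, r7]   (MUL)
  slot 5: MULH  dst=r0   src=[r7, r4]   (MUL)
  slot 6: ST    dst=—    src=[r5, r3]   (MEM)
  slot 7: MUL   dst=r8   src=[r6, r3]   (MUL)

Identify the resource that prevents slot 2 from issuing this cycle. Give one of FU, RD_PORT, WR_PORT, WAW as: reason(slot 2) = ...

slot 0 (ALU): ISSUE — free A0,Mu1,Ld2,B1 rp3 wp3
slot 1 (MUL): ISSUE — free A0,Mu0,Ld2,B1 rp1 wp2
slot 2 (MUL): stall FU — free A0,Mu0,Ld2,B1 rp1 wp2
slot 3 (MEM): stall RD_PORT — free A0,Mu0,Ld2,B1 rp1 wp2
slot 4 (MUL): stall FU — free A0,Mu0,Ld2,B1 rp1 wp2
slot 5 (MUL): stall FU — free A0,Mu0,Ld2,B1 rp1 wp2
slot 6 (MEM): stall RD_PORT — free A0,Mu0,Ld2,B1 rp1 wp2
slot 7 (MUL): stall FU — free A0,Mu0,Ld2,B1 rp1 wp2

reason(slot 2) = FU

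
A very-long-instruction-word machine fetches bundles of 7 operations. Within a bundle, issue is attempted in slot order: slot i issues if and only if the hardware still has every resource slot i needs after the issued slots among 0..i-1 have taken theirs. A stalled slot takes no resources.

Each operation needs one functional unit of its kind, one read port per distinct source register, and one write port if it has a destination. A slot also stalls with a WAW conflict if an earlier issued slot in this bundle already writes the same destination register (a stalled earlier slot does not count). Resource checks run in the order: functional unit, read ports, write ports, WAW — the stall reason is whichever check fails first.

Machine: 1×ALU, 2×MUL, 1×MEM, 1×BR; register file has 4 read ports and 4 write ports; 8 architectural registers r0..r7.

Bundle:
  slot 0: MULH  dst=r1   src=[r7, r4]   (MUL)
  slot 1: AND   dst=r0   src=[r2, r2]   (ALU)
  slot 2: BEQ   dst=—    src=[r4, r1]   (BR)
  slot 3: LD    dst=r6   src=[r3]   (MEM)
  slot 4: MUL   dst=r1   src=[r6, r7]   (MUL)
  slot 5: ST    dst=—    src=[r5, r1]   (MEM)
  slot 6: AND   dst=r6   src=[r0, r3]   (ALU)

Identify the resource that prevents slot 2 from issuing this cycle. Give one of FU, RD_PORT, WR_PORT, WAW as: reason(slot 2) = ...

reason(slot 2) = RD_PORT

  0. MUL→r1 ⇒ go  {1A/1Mu/1Ld/1B | 2r 3w}
  1. ALU→r0 ⇒ go  {0A/1Mu/1Ld/1B | 1r 2w}
  2. BR ⇒ no(RD_PORT)  {0A/1Mu/1Ld/1B | 1r 2w}
  3. MEM→r6 ⇒ go  {0A/1Mu/0Ld/1B | 0r 1w}
  4. MUL→r1 ⇒ no(RD_PORT)  {0A/1Mu/0Ld/1B | 0r 1w}
  5. MEM ⇒ no(FU)  {0A/1Mu/0Ld/1B | 0r 1w}
  6. ALU→r6 ⇒ no(FU)  {0A/1Mu/0Ld/1B | 0r 1w}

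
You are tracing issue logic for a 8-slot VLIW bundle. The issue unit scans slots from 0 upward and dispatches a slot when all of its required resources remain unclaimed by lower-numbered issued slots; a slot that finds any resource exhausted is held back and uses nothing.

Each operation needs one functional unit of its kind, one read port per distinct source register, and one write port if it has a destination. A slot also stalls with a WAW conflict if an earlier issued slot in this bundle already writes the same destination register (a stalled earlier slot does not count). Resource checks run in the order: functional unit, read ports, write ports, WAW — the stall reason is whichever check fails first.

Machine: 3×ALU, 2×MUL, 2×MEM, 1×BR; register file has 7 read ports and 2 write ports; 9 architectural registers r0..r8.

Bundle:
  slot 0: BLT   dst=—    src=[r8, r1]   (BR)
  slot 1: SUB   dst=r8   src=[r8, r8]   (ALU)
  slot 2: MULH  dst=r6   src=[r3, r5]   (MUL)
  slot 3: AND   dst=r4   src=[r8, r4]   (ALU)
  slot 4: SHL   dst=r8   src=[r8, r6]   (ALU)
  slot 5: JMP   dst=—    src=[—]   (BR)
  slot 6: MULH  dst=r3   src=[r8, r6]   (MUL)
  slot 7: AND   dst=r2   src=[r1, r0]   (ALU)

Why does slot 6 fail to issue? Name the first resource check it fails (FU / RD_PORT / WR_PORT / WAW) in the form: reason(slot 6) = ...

  0. BR ⇒ go  {3A/2Mu/2Ld/0B | 5r 2w}
  1. ALU→r8 ⇒ go  {2A/2Mu/2Ld/0B | 4r 1w}
  2. MUL→r6 ⇒ go  {2A/1Mu/2Ld/0B | 2r 0w}
  3. ALU→r4 ⇒ no(WR_PORT)  {2A/1Mu/2Ld/0B | 2r 0w}
  4. ALU→r8 ⇒ no(WR_PORT)  {2A/1Mu/2Ld/0B | 2r 0w}
  5. BR ⇒ no(FU)  {2A/1Mu/2Ld/0B | 2r 0w}
  6. MUL→r3 ⇒ no(WR_PORT)  {2A/1Mu/2Ld/0B | 2r 0w}
  7. ALU→r2 ⇒ no(WR_PORT)  {2A/1Mu/2Ld/0B | 2r 0w}

reason(slot 6) = WR_PORT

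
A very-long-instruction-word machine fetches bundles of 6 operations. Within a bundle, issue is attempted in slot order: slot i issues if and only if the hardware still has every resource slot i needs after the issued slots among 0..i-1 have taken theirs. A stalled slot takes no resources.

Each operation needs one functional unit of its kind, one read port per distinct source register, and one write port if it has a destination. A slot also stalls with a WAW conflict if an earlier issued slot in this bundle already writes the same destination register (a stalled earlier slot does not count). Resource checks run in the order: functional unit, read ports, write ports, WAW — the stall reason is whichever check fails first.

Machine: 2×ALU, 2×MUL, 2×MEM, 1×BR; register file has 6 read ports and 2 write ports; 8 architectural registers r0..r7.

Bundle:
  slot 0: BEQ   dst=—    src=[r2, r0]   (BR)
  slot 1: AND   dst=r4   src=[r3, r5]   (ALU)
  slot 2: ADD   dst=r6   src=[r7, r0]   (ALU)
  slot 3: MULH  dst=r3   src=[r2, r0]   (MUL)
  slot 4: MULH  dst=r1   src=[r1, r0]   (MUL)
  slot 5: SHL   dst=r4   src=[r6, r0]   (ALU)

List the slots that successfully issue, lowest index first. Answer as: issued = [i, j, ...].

issued = [0, 1, 2]

(0) want 1×BR +2rd +0wr — yes → AL2|MU2|ME2|BR0|rd4|wr2
(1) want 1×ALU +2rd +1wr — yes → AL1|MU2|ME2|BR0|rd2|wr1
(2) want 1×ALU +2rd +1wr — yes → AL0|MU2|ME2|BR0|rd0|wr0
(3) want 1×MUL +2rd +1wr — RD_PORT → AL0|MU2|ME2|BR0|rd0|wr0
(4) want 1×MUL +2rd +1wr — RD_PORT → AL0|MU2|ME2|BR0|rd0|wr0
(5) want 1×ALU +2rd +1wr — FU → AL0|MU2|ME2|BR0|rd0|wr0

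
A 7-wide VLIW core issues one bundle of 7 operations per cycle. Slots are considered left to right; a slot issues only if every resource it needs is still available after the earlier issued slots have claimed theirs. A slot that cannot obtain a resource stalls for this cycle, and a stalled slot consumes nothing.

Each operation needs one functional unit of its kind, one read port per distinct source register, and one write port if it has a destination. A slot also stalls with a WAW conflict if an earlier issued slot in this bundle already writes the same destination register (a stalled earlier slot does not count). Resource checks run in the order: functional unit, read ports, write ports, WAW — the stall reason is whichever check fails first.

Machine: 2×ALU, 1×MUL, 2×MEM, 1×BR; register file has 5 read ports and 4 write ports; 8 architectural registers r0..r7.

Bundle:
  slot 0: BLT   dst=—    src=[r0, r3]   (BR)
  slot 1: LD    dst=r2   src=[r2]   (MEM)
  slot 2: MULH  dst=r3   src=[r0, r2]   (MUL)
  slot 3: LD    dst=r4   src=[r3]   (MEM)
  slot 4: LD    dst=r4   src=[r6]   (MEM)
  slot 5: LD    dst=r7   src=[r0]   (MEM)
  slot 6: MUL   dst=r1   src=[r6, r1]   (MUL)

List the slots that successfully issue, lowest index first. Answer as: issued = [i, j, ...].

issued = [0, 1, 2]

[0] BR needs rd=2 wr=0: ok; after: ALU=2 MUL=1 MEM=2 BR=0, R=3, W=4
[1] MEM needs rd=1 wr=1: ok; after: ALU=2 MUL=1 MEM=1 BR=0, R=2, W=3
[2] MUL needs rd=2 wr=1: ok; after: ALU=2 MUL=0 MEM=1 BR=0, R=0, W=2
[3] MEM needs rd=1 wr=1: RD_PORT; after: ALU=2 MUL=0 MEM=1 BR=0, R=0, W=2
[4] MEM needs rd=1 wr=1: RD_PORT; after: ALU=2 MUL=0 MEM=1 BR=0, R=0, W=2
[5] MEM needs rd=1 wr=1: RD_PORT; after: ALU=2 MUL=0 MEM=1 BR=0, R=0, W=2
[6] MUL needs rd=2 wr=1: FU; after: ALU=2 MUL=0 MEM=1 BR=0, R=0, W=2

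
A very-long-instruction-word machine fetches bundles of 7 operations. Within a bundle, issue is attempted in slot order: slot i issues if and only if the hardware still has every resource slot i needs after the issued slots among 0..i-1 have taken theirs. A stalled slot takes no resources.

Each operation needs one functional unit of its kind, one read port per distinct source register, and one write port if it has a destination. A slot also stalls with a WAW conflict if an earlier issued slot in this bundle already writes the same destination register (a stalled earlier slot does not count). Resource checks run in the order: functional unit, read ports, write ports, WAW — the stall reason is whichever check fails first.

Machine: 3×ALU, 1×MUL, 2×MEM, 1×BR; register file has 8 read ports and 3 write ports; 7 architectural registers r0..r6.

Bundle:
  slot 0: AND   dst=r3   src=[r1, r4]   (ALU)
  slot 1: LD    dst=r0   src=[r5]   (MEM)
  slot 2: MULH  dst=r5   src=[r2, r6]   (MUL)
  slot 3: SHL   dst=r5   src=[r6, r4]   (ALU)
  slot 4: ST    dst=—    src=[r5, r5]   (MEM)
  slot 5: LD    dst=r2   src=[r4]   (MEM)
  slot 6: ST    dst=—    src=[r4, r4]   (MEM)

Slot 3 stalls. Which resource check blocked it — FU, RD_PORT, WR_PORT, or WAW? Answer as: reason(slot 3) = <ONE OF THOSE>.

[0] ALU needs rd=2 wr=1: ok; after: ALU=2 MUL=1 MEM=2 BR=1, R=6, W=2
[1] MEM needs rd=1 wr=1: ok; after: ALU=2 MUL=1 MEM=1 BR=1, R=5, W=1
[2] MUL needs rd=2 wr=1: ok; after: ALU=2 MUL=0 MEM=1 BR=1, R=3, W=0
[3] ALU needs rd=2 wr=1: WR_PORT; after: ALU=2 MUL=0 MEM=1 BR=1, R=3, W=0
[4] MEM needs rd=1 wr=0: ok; after: ALU=2 MUL=0 MEM=0 BR=1, R=2, W=0
[5] MEM needs rd=1 wr=1: FU; after: ALU=2 MUL=0 MEM=0 BR=1, R=2, W=0
[6] MEM needs rd=1 wr=0: FU; after: ALU=2 MUL=0 MEM=0 BR=1, R=2, W=0

reason(slot 3) = WR_PORT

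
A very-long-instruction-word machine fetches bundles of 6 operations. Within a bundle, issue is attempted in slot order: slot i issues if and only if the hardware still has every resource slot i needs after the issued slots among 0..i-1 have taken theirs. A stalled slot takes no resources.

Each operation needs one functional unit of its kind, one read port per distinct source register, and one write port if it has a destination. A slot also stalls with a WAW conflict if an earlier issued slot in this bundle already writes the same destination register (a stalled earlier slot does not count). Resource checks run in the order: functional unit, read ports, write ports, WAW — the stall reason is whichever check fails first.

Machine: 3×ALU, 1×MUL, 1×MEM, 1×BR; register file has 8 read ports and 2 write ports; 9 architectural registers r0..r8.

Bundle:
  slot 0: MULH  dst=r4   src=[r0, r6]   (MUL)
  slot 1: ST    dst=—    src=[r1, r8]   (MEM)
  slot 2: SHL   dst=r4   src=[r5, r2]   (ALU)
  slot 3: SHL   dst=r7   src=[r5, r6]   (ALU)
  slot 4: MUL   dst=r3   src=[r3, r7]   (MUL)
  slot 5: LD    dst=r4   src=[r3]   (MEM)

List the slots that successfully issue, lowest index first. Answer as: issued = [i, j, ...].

[0] MUL needs rd=2 wr=1: ok; after: ALU=3 MUL=0 MEM=1 BR=1, R=6, W=1
[1] MEM needs rd=2 wr=0: ok; after: ALU=3 MUL=0 MEM=0 BR=1, R=4, W=1
[2] ALU needs rd=2 wr=1: WAW; after: ALU=3 MUL=0 MEM=0 BR=1, R=4, W=1
[3] ALU needs rd=2 wr=1: ok; after: ALU=2 MUL=0 MEM=0 BR=1, R=2, W=0
[4] MUL needs rd=2 wr=1: FU; after: ALU=2 MUL=0 MEM=0 BR=1, R=2, W=0
[5] MEM needs rd=1 wr=1: FU; after: ALU=2 MUL=0 MEM=0 BR=1, R=2, W=0

issued = [0, 1, 3]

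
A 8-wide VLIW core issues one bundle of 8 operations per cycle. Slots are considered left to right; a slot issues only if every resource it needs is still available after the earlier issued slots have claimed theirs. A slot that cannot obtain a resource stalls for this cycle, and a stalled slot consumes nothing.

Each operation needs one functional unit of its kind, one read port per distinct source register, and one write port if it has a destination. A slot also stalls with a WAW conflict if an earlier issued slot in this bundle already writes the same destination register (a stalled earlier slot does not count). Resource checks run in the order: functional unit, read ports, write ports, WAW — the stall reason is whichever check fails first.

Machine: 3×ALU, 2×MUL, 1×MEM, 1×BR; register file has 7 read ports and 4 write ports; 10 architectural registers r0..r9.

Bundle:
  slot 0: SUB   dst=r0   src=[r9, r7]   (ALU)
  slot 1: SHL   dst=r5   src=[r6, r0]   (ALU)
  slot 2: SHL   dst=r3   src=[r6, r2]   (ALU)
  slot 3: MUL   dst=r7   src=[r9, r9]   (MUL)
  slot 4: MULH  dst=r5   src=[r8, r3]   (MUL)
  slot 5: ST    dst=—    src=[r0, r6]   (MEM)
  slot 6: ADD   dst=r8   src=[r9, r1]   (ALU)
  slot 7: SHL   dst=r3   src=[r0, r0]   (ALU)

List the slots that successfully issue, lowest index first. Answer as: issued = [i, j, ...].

#0 ALU src=r9,r7 dispatched  <A:2 Mu:2 Ld:1 B:1 rd:5 wr:3>
#1 ALU src=r6,r0 dispatched  <A:1 Mu:2 Ld:1 B:1 rd:3 wr:2>
#2 ALU src=r6,r2 dispatched  <A:0 Mu:2 Ld:1 B:1 rd:1 wr:1>
#3 MUL src=r9,r9 dispatched  <A:0 Mu:1 Ld:1 B:1 rd:0 wr:0>
#4 MUL src=r8,r3 held:RD_PORT  <A:0 Mu:1 Ld:1 B:1 rd:0 wr:0>
#5 MEM src=r0,r6 held:RD_PORT  <A:0 Mu:1 Ld:1 B:1 rd:0 wr:0>
#6 ALU src=r9,r1 held:FU  <A:0 Mu:1 Ld:1 B:1 rd:0 wr:0>
#7 ALU src=r0,r0 held:FU  <A:0 Mu:1 Ld:1 B:1 rd:0 wr:0>

issued = [0, 1, 2, 3]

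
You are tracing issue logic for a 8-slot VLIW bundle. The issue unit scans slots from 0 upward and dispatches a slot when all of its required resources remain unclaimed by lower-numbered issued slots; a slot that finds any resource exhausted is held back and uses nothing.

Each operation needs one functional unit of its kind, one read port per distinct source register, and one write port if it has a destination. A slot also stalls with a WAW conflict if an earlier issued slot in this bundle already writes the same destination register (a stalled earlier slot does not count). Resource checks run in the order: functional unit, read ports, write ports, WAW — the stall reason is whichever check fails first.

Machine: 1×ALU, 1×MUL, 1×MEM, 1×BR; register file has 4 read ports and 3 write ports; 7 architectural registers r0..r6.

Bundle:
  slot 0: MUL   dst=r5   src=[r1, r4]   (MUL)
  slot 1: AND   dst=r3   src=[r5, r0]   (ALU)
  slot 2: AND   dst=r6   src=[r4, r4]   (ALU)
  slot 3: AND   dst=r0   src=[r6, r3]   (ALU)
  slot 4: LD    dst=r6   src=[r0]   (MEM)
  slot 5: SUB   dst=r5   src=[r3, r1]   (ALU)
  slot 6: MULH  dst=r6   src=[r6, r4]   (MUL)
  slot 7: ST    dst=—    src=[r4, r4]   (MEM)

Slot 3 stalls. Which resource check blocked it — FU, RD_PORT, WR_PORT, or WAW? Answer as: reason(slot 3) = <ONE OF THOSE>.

reason(slot 3) = FU

(0) want 1×MUL +2rd +1wr — yes → AL1|MU0|ME1|BR1|rd2|wr2
(1) want 1×ALU +2rd +1wr — yes → AL0|MU0|ME1|BR1|rd0|wr1
(2) want 1×ALU +1rd +1wr — FU → AL0|MU0|ME1|BR1|rd0|wr1
(3) want 1×ALU +2rd +1wr — FU → AL0|MU0|ME1|BR1|rd0|wr1
(4) want 1×MEM +1rd +1wr — RD_PORT → AL0|MU0|ME1|BR1|rd0|wr1
(5) want 1×ALU +2rd +1wr — FU → AL0|MU0|ME1|BR1|rd0|wr1
(6) want 1×MUL +2rd +1wr — FU → AL0|MU0|ME1|BR1|rd0|wr1
(7) want 1×MEM +1rd +0wr — RD_PORT → AL0|MU0|ME1|BR1|rd0|wr1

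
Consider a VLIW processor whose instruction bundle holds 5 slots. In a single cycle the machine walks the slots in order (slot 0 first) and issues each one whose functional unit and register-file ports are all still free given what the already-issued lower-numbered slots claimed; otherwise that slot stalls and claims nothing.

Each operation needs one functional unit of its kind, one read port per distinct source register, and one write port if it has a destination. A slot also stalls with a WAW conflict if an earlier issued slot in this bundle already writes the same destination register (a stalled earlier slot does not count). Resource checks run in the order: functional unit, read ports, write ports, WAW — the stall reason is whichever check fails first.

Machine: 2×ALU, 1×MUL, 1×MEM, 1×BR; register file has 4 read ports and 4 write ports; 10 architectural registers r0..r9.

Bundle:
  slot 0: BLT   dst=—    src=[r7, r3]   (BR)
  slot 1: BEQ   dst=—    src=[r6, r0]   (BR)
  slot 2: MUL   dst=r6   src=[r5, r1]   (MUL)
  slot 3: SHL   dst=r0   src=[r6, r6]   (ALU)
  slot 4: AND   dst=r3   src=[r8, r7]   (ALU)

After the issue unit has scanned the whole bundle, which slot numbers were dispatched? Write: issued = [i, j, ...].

[0] BR needs rd=2 wr=0: ok; after: ALU=2 MUL=1 MEM=1 BR=0, R=2, W=4
[1] BR needs rd=2 wr=0: FU; after: ALU=2 MUL=1 MEM=1 BR=0, R=2, W=4
[2] MUL needs rd=2 wr=1: ok; after: ALU=2 MUL=0 MEM=1 BR=0, R=0, W=3
[3] ALU needs rd=1 wr=1: RD_PORT; after: ALU=2 MUL=0 MEM=1 BR=0, R=0, W=3
[4] ALU needs rd=2 wr=1: RD_PORT; after: ALU=2 MUL=0 MEM=1 BR=0, R=0, W=3

issued = [0, 2]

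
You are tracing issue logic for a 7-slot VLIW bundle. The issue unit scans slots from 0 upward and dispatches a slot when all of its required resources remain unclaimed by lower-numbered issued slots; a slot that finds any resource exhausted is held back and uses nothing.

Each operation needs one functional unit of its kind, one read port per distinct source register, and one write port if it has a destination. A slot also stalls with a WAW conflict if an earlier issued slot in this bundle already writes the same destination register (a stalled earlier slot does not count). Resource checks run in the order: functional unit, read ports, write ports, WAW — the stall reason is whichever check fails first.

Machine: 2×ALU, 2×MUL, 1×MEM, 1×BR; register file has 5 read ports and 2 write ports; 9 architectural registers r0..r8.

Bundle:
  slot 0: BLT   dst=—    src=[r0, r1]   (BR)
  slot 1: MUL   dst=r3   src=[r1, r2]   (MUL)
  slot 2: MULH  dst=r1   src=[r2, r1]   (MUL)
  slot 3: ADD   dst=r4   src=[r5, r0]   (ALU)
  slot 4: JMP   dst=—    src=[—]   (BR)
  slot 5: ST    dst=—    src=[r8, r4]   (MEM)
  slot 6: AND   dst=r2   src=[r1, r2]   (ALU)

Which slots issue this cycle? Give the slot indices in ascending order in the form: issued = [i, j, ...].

slot 0 (BR): ISSUE — free A2,Mu2,Ld1,B0 rp3 wp2
slot 1 (MUL): ISSUE — free A2,Mu1,Ld1,B0 rp1 wp1
slot 2 (MUL): stall RD_PORT — free A2,Mu1,Ld1,B0 rp1 wp1
slot 3 (ALU): stall RD_PORT — free A2,Mu1,Ld1,B0 rp1 wp1
slot 4 (BR): stall FU — free A2,Mu1,Ld1,B0 rp1 wp1
slot 5 (MEM): stall RD_PORT — free A2,Mu1,Ld1,B0 rp1 wp1
slot 6 (ALU): stall RD_PORT — free A2,Mu1,Ld1,B0 rp1 wp1

issued = [0, 1]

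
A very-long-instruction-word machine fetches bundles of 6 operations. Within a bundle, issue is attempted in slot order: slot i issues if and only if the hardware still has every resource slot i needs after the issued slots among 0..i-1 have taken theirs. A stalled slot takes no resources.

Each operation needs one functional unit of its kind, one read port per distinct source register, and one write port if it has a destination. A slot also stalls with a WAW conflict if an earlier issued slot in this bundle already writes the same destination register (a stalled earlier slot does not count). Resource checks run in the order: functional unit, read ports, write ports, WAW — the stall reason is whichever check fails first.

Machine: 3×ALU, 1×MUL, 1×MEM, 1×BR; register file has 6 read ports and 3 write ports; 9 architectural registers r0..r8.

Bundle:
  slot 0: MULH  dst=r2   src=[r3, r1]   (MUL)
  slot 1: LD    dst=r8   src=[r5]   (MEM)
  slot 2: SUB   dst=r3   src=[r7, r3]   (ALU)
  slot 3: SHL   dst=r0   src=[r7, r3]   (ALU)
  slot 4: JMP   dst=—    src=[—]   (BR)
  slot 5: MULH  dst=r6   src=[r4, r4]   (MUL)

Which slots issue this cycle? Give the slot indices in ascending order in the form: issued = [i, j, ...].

(0) want 1×MUL +2rd +1wr — yes → AL3|MU0|ME1|BR1|rd4|wr2
(1) want 1×MEM +1rd +1wr — yes → AL3|MU0|ME0|BR1|rd3|wr1
(2) want 1×ALU +2rd +1wr — yes → AL2|MU0|ME0|BR1|rd1|wr0
(3) want 1×ALU +2rd +1wr — RD_PORT → AL2|MU0|ME0|BR1|rd1|wr0
(4) want 1×BR +0rd +0wr — yes → AL2|MU0|ME0|BR0|rd1|wr0
(5) want 1×MUL +1rd +1wr — FU → AL2|MU0|ME0|BR0|rd1|wr0

issued = [0, 1, 2, 4]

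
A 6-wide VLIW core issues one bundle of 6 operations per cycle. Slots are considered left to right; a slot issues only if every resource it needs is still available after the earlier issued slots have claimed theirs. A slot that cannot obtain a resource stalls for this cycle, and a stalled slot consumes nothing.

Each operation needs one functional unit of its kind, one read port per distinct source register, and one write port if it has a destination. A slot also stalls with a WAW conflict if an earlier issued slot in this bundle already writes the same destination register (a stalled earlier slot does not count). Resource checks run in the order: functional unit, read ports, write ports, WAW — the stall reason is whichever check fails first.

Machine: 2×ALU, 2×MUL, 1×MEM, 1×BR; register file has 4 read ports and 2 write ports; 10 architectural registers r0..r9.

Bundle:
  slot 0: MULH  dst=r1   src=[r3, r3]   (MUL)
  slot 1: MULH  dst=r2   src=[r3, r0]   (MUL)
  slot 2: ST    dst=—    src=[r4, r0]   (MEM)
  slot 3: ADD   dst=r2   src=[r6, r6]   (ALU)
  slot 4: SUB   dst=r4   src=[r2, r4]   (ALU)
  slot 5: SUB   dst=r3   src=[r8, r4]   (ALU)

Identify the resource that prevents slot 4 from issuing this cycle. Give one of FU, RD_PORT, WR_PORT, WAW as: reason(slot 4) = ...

(0) want 1×MUL +1rd +1wr — yes → AL2|MU1|ME1|BR1|rd3|wr1
(1) want 1×MUL +2rd +1wr — yes → AL2|MU0|ME1|BR1|rd1|wr0
(2) want 1×MEM +2rd +0wr — RD_PORT → AL2|MU0|ME1|BR1|rd1|wr0
(3) want 1×ALU +1rd +1wr — WR_PORT → AL2|MU0|ME1|BR1|rd1|wr0
(4) want 1×ALU +2rd +1wr — RD_PORT → AL2|MU0|ME1|BR1|rd1|wr0
(5) want 1×ALU +2rd +1wr — RD_PORT → AL2|MU0|ME1|BR1|rd1|wr0

reason(slot 4) = RD_PORT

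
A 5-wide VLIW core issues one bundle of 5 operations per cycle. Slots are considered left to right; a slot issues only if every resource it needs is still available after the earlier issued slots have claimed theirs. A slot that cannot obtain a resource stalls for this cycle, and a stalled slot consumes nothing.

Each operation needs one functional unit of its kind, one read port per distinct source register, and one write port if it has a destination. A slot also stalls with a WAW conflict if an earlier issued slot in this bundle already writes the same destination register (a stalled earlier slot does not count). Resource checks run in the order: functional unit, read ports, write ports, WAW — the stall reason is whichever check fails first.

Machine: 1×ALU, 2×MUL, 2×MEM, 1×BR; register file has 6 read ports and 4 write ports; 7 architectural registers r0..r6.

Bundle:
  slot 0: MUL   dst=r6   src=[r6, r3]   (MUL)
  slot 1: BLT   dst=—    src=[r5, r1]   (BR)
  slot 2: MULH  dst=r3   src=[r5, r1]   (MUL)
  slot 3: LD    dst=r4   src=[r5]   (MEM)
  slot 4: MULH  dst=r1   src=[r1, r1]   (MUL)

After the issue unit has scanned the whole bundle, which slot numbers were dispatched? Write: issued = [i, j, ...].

  0. MUL→r6 ⇒ go  {1A/1Mu/2Ld/1B | 4r 3w}
  1. BR ⇒ go  {1A/1Mu/2Ld/0B | 2r 3w}
  2. MUL→r3 ⇒ go  {1A/0Mu/2Ld/0B | 0r 2w}
  3. MEM→r4 ⇒ no(RD_PORT)  {1A/0Mu/2Ld/0B | 0r 2w}
  4. MUL→r1 ⇒ no(FU)  {1A/0Mu/2Ld/0B | 0r 2w}

issued = [0, 1, 2]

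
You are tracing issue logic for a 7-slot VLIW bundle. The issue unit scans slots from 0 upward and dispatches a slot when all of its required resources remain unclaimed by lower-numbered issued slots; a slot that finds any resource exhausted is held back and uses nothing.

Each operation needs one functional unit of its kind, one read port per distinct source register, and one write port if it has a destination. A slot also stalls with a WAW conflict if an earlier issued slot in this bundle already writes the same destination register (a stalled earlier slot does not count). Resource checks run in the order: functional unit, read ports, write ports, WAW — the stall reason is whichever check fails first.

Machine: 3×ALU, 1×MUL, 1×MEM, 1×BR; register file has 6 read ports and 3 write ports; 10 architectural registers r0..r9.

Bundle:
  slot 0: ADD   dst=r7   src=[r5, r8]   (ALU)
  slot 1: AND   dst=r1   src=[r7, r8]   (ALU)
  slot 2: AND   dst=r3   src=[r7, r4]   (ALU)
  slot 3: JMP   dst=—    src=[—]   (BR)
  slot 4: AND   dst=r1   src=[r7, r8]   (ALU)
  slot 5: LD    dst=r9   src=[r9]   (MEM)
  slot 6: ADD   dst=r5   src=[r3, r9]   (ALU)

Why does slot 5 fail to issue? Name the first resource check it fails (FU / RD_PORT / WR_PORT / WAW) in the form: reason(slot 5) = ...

reason(slot 5) = RD_PORT

[0] ALU needs rd=2 wr=1: ok; after: ALU=2 MUL=1 MEM=1 BR=1, R=4, W=2
[1] ALU needs rd=2 wr=1: ok; after: ALU=1 MUL=1 MEM=1 BR=1, R=2, W=1
[2] ALU needs rd=2 wr=1: ok; after: ALU=0 MUL=1 MEM=1 BR=1, R=0, W=0
[3] BR needs rd=0 wr=0: ok; after: ALU=0 MUL=1 MEM=1 BR=0, R=0, W=0
[4] ALU needs rd=2 wr=1: FU; after: ALU=0 MUL=1 MEM=1 BR=0, R=0, W=0
[5] MEM needs rd=1 wr=1: RD_PORT; after: ALU=0 MUL=1 MEM=1 BR=0, R=0, W=0
[6] ALU needs rd=2 wr=1: FU; after: ALU=0 MUL=1 MEM=1 BR=0, R=0, W=0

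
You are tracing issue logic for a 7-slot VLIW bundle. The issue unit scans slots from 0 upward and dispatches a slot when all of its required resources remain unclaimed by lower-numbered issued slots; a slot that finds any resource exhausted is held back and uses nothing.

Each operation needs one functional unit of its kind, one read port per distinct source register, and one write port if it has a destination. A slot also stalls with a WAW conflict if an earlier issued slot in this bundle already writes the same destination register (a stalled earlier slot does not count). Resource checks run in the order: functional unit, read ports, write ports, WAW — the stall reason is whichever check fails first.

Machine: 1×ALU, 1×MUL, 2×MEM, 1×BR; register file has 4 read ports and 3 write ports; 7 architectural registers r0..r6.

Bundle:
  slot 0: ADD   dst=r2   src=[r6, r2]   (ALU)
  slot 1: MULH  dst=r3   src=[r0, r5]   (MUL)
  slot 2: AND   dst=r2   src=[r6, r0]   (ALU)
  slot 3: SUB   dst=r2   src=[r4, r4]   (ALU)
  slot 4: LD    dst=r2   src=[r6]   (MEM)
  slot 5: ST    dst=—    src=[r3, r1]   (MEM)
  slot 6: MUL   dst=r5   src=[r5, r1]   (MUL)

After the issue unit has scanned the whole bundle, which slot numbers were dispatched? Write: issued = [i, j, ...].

(0) want 1×ALU +2rd +1wr — yes → AL0|MU1|ME2|BR1|rd2|wr2
(1) want 1×MUL +2rd +1wr — yes → AL0|MU0|ME2|BR1|rd0|wr1
(2) want 1×ALU +2rd +1wr — FU → AL0|MU0|ME2|BR1|rd0|wr1
(3) want 1×ALU +1rd +1wr — FU → AL0|MU0|ME2|BR1|rd0|wr1
(4) want 1×MEM +1rd +1wr — RD_PORT → AL0|MU0|ME2|BR1|rd0|wr1
(5) want 1×MEM +2rd +0wr — RD_PORT → AL0|MU0|ME2|BR1|rd0|wr1
(6) want 1×MUL +2rd +1wr — FU → AL0|MU0|ME2|BR1|rd0|wr1

issued = [0, 1]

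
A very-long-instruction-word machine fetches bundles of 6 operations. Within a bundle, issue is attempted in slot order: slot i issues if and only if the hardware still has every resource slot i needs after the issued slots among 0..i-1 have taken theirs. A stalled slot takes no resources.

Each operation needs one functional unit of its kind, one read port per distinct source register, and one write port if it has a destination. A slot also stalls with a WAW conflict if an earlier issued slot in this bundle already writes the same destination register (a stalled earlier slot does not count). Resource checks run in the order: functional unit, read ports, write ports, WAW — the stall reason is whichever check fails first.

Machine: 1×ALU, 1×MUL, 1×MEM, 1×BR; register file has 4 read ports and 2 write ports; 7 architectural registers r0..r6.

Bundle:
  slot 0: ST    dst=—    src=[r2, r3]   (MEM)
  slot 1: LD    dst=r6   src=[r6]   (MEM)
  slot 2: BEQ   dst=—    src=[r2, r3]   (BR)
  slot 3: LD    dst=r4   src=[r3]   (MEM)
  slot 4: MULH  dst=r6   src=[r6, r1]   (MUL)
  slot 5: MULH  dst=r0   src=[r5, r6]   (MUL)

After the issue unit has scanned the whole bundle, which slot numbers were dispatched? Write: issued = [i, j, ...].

[0] MEM needs rd=2 wr=0: ok; after: ALU=1 MUL=1 MEM=0 BR=1, R=2, W=2
[1] MEM needs rd=1 wr=1: FU; after: ALU=1 MUL=1 MEM=0 BR=1, R=2, W=2
[2] BR needs rd=2 wr=0: ok; after: ALU=1 MUL=1 MEM=0 BR=0, R=0, W=2
[3] MEM needs rd=1 wr=1: FU; after: ALU=1 MUL=1 MEM=0 BR=0, R=0, W=2
[4] MUL needs rd=2 wr=1: RD_PORT; after: ALU=1 MUL=1 MEM=0 BR=0, R=0, W=2
[5] MUL needs rd=2 wr=1: RD_PORT; after: ALU=1 MUL=1 MEM=0 BR=0, R=0, W=2

issued = [0, 2]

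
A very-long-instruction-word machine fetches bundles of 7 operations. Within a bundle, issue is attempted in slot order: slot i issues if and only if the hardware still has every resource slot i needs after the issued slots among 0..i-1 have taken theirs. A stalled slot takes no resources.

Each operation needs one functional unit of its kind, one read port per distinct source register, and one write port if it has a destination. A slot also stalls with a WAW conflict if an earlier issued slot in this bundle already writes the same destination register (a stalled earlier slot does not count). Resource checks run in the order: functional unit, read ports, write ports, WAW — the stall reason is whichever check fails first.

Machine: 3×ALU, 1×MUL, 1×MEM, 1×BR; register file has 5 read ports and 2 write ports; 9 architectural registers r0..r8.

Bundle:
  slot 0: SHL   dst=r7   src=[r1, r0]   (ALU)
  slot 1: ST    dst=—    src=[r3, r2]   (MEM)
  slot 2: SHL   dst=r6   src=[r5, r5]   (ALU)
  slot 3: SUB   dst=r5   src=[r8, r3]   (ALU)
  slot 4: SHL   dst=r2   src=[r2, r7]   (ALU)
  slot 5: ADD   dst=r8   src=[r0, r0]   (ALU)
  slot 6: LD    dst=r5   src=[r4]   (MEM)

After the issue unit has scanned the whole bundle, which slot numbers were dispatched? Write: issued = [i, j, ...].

[0] ALU needs rd=2 wr=1: ok; after: ALU=2 MUL=1 MEM=1 BR=1, R=3, W=1
[1] MEM needs rd=2 wr=0: ok; after: ALU=2 MUL=1 MEM=0 BR=1, R=1, W=1
[2] ALU needs rd=1 wr=1: ok; after: ALU=1 MUL=1 MEM=0 BR=1, R=0, W=0
[3] ALU needs rd=2 wr=1: RD_PORT; after: ALU=1 MUL=1 MEM=0 BR=1, R=0, W=0
[4] ALU needs rd=2 wr=1: RD_PORT; after: ALU=1 MUL=1 MEM=0 BR=1, R=0, W=0
[5] ALU needs rd=1 wr=1: RD_PORT; after: ALU=1 MUL=1 MEM=0 BR=1, R=0, W=0
[6] MEM needs rd=1 wr=1: FU; after: ALU=1 MUL=1 MEM=0 BR=1, R=0, W=0

issued = [0, 1, 2]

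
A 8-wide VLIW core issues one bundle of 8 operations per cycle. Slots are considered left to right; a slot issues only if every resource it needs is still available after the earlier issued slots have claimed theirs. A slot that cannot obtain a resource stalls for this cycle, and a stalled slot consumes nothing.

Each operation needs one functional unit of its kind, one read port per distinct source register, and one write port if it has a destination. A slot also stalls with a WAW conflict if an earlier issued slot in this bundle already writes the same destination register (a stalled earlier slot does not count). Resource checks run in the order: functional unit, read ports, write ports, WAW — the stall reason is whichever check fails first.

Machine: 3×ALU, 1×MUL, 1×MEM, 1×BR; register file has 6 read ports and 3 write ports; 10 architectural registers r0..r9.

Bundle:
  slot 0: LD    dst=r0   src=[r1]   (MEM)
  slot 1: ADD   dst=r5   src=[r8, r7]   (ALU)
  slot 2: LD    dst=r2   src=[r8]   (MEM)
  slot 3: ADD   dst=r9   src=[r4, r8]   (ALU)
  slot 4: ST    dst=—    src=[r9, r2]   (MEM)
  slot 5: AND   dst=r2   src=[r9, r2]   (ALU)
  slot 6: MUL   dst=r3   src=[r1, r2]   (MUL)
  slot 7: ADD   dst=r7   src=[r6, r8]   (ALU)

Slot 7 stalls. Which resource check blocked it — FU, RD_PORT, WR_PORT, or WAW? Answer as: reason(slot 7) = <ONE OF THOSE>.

reason(slot 7) = RD_PORT

  0. MEM→r0 ⇒ go  {3A/1Mu/0Ld/1B | 5r 2w}
  1. ALU→r5 ⇒ go  {2A/1Mu/0Ld/1B | 3r 1w}
  2. MEM→r2 ⇒ no(FU)  {2A/1Mu/0Ld/1B | 3r 1w}
  3. ALU→r9 ⇒ go  {1A/1Mu/0Ld/1B | 1r 0w}
  4. MEM ⇒ no(FU)  {1A/1Mu/0Ld/1B | 1r 0w}
  5. ALU→r2 ⇒ no(RD_PORT)  {1A/1Mu/0Ld/1B | 1r 0w}
  6. MUL→r3 ⇒ no(RD_PORT)  {1A/1Mu/0Ld/1B | 1r 0w}
  7. ALU→r7 ⇒ no(RD_PORT)  {1A/1Mu/0Ld/1B | 1r 0w}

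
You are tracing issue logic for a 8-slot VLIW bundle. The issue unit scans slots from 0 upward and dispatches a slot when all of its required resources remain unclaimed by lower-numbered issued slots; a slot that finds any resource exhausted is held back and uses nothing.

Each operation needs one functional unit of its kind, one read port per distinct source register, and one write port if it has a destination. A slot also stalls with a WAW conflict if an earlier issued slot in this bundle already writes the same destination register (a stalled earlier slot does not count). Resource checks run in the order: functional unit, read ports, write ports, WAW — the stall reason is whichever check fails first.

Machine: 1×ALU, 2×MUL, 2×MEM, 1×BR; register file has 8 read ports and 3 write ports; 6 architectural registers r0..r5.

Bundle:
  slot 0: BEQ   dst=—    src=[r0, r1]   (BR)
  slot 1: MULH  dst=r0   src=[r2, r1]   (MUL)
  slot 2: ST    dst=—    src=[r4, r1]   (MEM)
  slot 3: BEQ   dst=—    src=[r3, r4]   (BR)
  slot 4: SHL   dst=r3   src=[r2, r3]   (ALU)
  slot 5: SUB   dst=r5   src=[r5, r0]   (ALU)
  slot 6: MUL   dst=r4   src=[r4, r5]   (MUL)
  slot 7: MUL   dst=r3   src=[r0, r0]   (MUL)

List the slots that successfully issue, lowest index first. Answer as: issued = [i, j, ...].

(0) want 1×BR +2rd +0wr — yes → AL1|MU2|ME2|BR0|rd6|wr3
(1) want 1×MUL +2rd +1wr — yes → AL1|MU1|ME2|BR0|rd4|wr2
(2) want 1×MEM +2rd +0wr — yes → AL1|MU1|ME1|BR0|rd2|wr2
(3) want 1×BR +2rd +0wr — FU → AL1|MU1|ME1|BR0|rd2|wr2
(4) want 1×ALU +2rd +1wr — yes → AL0|MU1|ME1|BR0|rd0|wr1
(5) want 1×ALU +2rd +1wr — FU → AL0|MU1|ME1|BR0|rd0|wr1
(6) want 1×MUL +2rd +1wr — RD_PORT → AL0|MU1|ME1|BR0|rd0|wr1
(7) want 1×MUL +1rd +1wr — RD_PORT → AL0|MU1|ME1|BR0|rd0|wr1

issued = [0, 1, 2, 4]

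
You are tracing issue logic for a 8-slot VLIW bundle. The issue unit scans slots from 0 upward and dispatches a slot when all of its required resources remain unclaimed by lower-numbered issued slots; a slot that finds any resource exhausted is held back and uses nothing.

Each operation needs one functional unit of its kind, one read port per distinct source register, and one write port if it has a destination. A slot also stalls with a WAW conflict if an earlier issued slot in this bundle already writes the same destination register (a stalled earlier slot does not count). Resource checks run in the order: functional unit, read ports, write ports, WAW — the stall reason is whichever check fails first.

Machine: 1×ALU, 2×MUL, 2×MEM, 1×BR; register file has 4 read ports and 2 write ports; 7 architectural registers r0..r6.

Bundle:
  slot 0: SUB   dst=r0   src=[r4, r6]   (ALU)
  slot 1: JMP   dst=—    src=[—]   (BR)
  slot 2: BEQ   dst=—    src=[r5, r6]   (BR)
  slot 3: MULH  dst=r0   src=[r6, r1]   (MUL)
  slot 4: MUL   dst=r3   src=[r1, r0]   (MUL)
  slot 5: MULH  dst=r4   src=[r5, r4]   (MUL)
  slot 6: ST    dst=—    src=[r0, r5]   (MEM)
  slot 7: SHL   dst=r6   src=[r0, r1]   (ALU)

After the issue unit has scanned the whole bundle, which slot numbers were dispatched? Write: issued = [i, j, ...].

issued = [0, 1, 4]

(0) want 1×ALU +2rd +1wr — yes → AL0|MU2|ME2|BR1|rd2|wr1
(1) want 1×BR +0rd +0wr — yes → AL0|MU2|ME2|BR0|rd2|wr1
(2) want 1×BR +2rd +0wr — FU → AL0|MU2|ME2|BR0|rd2|wr1
(3) want 1×MUL +2rd +1wr — WAW → AL0|MU2|ME2|BR0|rd2|wr1
(4) want 1×MUL +2rd +1wr — yes → AL0|MU1|ME2|BR0|rd0|wr0
(5) want 1×MUL +2rd +1wr — RD_PORT → AL0|MU1|ME2|BR0|rd0|wr0
(6) want 1×MEM +2rd +0wr — RD_PORT → AL0|MU1|ME2|BR0|rd0|wr0
(7) want 1×ALU +2rd +1wr — FU → AL0|MU1|ME2|BR0|rd0|wr0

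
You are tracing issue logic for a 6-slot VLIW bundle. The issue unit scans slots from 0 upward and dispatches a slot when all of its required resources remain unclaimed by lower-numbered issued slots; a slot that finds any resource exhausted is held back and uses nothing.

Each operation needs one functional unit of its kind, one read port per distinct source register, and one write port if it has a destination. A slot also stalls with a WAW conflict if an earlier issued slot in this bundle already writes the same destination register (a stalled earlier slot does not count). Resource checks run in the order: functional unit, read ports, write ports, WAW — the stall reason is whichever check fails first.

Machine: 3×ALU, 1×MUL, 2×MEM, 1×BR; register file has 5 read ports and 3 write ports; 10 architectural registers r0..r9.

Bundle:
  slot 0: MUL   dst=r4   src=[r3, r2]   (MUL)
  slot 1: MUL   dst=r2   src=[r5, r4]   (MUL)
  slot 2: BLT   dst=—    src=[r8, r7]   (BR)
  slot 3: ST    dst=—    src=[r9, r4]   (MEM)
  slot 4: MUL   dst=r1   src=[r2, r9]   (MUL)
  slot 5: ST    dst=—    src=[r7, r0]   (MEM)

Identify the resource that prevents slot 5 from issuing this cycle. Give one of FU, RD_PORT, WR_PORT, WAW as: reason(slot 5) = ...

reason(slot 5) = RD_PORT

slot 0 (MUL): ISSUE — free A3,Mu0,Ld2,B1 rp3 wp2
slot 1 (MUL): stall FU — free A3,Mu0,Ld2,B1 rp3 wp2
slot 2 (BR): ISSUE — free A3,Mu0,Ld2,B0 rp1 wp2
slot 3 (MEM): stall RD_PORT — free A3,Mu0,Ld2,B0 rp1 wp2
slot 4 (MUL): stall FU — free A3,Mu0,Ld2,B0 rp1 wp2
slot 5 (MEM): stall RD_PORT — free A3,Mu0,Ld2,B0 rp1 wp2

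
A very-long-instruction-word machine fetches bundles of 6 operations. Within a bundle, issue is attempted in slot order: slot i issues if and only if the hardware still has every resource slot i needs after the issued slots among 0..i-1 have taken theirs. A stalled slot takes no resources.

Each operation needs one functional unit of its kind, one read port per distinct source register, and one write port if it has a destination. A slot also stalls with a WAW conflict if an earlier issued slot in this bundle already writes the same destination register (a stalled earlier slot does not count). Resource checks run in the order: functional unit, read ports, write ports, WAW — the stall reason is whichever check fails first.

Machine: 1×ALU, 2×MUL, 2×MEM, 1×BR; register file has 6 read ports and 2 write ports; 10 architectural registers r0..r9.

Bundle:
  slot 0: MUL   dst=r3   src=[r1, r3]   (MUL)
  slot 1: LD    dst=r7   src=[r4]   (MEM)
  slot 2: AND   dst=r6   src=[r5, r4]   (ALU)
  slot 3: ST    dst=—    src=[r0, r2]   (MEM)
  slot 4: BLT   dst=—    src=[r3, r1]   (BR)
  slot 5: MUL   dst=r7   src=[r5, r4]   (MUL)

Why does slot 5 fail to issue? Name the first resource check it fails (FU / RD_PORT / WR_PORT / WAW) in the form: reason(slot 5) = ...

  0. MUL→r3 ⇒ go  {1A/1Mu/2Ld/1B | 4r 1w}
  1. MEM→r7 ⇒ go  {1A/1Mu/1Ld/1B | 3r 0w}
  2. ALU→r6 ⇒ no(WR_PORT)  {1A/1Mu/1Ld/1B | 3r 0w}
  3. MEM ⇒ go  {1A/1Mu/0Ld/1B | 1r 0w}
  4. BR ⇒ no(RD_PORT)  {1A/1Mu/0Ld/1B | 1r 0w}
  5. MUL→r7 ⇒ no(RD_PORT)  {1A/1Mu/0Ld/1B | 1r 0w}

reason(slot 5) = RD_PORT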